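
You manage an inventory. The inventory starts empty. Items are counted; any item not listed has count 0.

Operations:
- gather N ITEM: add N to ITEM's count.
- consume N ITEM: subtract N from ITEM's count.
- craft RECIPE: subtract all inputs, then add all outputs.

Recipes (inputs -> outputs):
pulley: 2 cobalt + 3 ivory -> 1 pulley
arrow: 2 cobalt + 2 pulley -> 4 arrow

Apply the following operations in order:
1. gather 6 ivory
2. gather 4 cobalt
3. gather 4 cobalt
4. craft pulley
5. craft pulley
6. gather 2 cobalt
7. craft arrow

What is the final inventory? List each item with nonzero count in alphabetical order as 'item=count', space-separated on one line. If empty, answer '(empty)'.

Answer: arrow=4 cobalt=4

Derivation:
After 1 (gather 6 ivory): ivory=6
After 2 (gather 4 cobalt): cobalt=4 ivory=6
After 3 (gather 4 cobalt): cobalt=8 ivory=6
After 4 (craft pulley): cobalt=6 ivory=3 pulley=1
After 5 (craft pulley): cobalt=4 pulley=2
After 6 (gather 2 cobalt): cobalt=6 pulley=2
After 7 (craft arrow): arrow=4 cobalt=4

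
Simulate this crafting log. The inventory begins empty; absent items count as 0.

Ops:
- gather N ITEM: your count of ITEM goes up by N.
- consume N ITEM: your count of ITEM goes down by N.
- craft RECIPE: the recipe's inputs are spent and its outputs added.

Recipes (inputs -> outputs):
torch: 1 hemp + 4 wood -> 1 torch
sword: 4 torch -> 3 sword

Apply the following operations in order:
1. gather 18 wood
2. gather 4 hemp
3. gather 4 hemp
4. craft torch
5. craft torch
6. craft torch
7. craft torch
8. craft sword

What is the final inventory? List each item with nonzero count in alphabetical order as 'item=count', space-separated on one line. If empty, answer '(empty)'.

Answer: hemp=4 sword=3 wood=2

Derivation:
After 1 (gather 18 wood): wood=18
After 2 (gather 4 hemp): hemp=4 wood=18
After 3 (gather 4 hemp): hemp=8 wood=18
After 4 (craft torch): hemp=7 torch=1 wood=14
After 5 (craft torch): hemp=6 torch=2 wood=10
After 6 (craft torch): hemp=5 torch=3 wood=6
After 7 (craft torch): hemp=4 torch=4 wood=2
After 8 (craft sword): hemp=4 sword=3 wood=2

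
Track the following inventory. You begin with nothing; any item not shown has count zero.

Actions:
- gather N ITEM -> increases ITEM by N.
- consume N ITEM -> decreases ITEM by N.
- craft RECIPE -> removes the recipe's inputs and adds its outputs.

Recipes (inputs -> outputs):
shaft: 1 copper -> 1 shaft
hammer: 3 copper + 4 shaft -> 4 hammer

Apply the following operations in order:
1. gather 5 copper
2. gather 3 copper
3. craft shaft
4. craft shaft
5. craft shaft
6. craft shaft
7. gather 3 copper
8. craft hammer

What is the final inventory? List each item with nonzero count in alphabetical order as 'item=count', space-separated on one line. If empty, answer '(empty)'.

After 1 (gather 5 copper): copper=5
After 2 (gather 3 copper): copper=8
After 3 (craft shaft): copper=7 shaft=1
After 4 (craft shaft): copper=6 shaft=2
After 5 (craft shaft): copper=5 shaft=3
After 6 (craft shaft): copper=4 shaft=4
After 7 (gather 3 copper): copper=7 shaft=4
After 8 (craft hammer): copper=4 hammer=4

Answer: copper=4 hammer=4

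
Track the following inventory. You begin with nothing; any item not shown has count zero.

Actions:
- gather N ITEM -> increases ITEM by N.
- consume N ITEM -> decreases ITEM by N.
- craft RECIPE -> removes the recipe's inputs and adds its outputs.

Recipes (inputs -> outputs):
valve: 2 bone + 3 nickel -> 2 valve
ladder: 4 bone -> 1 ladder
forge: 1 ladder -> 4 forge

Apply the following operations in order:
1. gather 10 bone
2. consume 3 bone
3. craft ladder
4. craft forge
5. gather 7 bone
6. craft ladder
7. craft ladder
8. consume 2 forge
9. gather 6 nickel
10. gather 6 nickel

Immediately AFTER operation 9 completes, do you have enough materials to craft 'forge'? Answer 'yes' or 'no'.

After 1 (gather 10 bone): bone=10
After 2 (consume 3 bone): bone=7
After 3 (craft ladder): bone=3 ladder=1
After 4 (craft forge): bone=3 forge=4
After 5 (gather 7 bone): bone=10 forge=4
After 6 (craft ladder): bone=6 forge=4 ladder=1
After 7 (craft ladder): bone=2 forge=4 ladder=2
After 8 (consume 2 forge): bone=2 forge=2 ladder=2
After 9 (gather 6 nickel): bone=2 forge=2 ladder=2 nickel=6

Answer: yes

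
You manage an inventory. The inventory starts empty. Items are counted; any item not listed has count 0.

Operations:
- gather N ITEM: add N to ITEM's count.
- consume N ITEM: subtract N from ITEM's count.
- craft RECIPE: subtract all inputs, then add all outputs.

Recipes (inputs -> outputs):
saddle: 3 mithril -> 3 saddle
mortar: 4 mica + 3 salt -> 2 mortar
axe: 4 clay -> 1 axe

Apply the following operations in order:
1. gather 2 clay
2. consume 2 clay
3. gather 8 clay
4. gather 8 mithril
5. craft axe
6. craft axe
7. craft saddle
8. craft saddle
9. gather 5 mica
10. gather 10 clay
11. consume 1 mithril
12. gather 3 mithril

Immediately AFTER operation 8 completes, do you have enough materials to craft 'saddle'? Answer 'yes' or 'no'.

Answer: no

Derivation:
After 1 (gather 2 clay): clay=2
After 2 (consume 2 clay): (empty)
After 3 (gather 8 clay): clay=8
After 4 (gather 8 mithril): clay=8 mithril=8
After 5 (craft axe): axe=1 clay=4 mithril=8
After 6 (craft axe): axe=2 mithril=8
After 7 (craft saddle): axe=2 mithril=5 saddle=3
After 8 (craft saddle): axe=2 mithril=2 saddle=6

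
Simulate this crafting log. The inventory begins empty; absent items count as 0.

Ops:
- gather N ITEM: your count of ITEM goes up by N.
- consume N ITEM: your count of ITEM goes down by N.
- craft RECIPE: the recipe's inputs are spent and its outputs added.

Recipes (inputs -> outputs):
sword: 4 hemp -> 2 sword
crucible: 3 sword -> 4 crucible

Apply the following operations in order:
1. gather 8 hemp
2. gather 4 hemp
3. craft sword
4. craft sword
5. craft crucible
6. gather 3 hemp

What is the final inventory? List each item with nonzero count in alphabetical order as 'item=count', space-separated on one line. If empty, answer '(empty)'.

After 1 (gather 8 hemp): hemp=8
After 2 (gather 4 hemp): hemp=12
After 3 (craft sword): hemp=8 sword=2
After 4 (craft sword): hemp=4 sword=4
After 5 (craft crucible): crucible=4 hemp=4 sword=1
After 6 (gather 3 hemp): crucible=4 hemp=7 sword=1

Answer: crucible=4 hemp=7 sword=1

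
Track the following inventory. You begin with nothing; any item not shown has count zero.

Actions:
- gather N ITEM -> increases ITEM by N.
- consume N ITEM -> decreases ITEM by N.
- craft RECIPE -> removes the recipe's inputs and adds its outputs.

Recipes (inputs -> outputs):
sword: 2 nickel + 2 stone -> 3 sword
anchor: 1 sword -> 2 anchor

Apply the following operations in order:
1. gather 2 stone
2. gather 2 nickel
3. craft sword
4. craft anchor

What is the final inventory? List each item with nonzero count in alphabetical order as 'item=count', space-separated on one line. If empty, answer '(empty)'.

Answer: anchor=2 sword=2

Derivation:
After 1 (gather 2 stone): stone=2
After 2 (gather 2 nickel): nickel=2 stone=2
After 3 (craft sword): sword=3
After 4 (craft anchor): anchor=2 sword=2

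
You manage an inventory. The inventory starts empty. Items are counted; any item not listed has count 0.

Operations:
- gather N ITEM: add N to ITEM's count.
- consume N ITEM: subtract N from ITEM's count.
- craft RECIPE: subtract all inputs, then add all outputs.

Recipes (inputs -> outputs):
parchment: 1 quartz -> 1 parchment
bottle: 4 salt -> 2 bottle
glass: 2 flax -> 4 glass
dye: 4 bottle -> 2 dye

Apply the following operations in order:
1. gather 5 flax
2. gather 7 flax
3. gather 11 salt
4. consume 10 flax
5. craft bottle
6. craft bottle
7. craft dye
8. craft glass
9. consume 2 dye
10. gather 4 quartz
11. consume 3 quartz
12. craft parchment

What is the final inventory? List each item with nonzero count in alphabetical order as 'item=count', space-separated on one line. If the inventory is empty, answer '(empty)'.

After 1 (gather 5 flax): flax=5
After 2 (gather 7 flax): flax=12
After 3 (gather 11 salt): flax=12 salt=11
After 4 (consume 10 flax): flax=2 salt=11
After 5 (craft bottle): bottle=2 flax=2 salt=7
After 6 (craft bottle): bottle=4 flax=2 salt=3
After 7 (craft dye): dye=2 flax=2 salt=3
After 8 (craft glass): dye=2 glass=4 salt=3
After 9 (consume 2 dye): glass=4 salt=3
After 10 (gather 4 quartz): glass=4 quartz=4 salt=3
After 11 (consume 3 quartz): glass=4 quartz=1 salt=3
After 12 (craft parchment): glass=4 parchment=1 salt=3

Answer: glass=4 parchment=1 salt=3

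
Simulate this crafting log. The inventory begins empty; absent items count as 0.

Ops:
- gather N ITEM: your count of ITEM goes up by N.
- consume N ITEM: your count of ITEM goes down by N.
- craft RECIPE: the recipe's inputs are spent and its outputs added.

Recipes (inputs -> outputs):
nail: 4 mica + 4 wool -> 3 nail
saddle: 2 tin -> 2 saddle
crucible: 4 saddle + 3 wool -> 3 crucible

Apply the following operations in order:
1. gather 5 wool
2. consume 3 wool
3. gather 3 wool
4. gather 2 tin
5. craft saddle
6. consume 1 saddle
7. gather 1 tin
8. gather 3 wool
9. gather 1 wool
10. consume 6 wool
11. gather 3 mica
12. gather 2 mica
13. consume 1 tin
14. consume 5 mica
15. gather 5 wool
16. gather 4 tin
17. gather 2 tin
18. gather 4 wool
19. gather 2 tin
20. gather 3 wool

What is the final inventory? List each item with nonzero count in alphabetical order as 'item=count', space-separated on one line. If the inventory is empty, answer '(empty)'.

After 1 (gather 5 wool): wool=5
After 2 (consume 3 wool): wool=2
After 3 (gather 3 wool): wool=5
After 4 (gather 2 tin): tin=2 wool=5
After 5 (craft saddle): saddle=2 wool=5
After 6 (consume 1 saddle): saddle=1 wool=5
After 7 (gather 1 tin): saddle=1 tin=1 wool=5
After 8 (gather 3 wool): saddle=1 tin=1 wool=8
After 9 (gather 1 wool): saddle=1 tin=1 wool=9
After 10 (consume 6 wool): saddle=1 tin=1 wool=3
After 11 (gather 3 mica): mica=3 saddle=1 tin=1 wool=3
After 12 (gather 2 mica): mica=5 saddle=1 tin=1 wool=3
After 13 (consume 1 tin): mica=5 saddle=1 wool=3
After 14 (consume 5 mica): saddle=1 wool=3
After 15 (gather 5 wool): saddle=1 wool=8
After 16 (gather 4 tin): saddle=1 tin=4 wool=8
After 17 (gather 2 tin): saddle=1 tin=6 wool=8
After 18 (gather 4 wool): saddle=1 tin=6 wool=12
After 19 (gather 2 tin): saddle=1 tin=8 wool=12
After 20 (gather 3 wool): saddle=1 tin=8 wool=15

Answer: saddle=1 tin=8 wool=15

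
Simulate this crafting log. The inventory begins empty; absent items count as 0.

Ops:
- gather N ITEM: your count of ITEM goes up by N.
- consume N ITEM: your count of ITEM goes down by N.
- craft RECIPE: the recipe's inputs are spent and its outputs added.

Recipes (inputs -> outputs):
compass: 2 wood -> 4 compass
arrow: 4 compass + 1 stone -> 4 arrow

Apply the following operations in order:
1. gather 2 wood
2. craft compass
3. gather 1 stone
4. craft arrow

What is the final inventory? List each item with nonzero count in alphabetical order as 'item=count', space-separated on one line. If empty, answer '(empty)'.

Answer: arrow=4

Derivation:
After 1 (gather 2 wood): wood=2
After 2 (craft compass): compass=4
After 3 (gather 1 stone): compass=4 stone=1
After 4 (craft arrow): arrow=4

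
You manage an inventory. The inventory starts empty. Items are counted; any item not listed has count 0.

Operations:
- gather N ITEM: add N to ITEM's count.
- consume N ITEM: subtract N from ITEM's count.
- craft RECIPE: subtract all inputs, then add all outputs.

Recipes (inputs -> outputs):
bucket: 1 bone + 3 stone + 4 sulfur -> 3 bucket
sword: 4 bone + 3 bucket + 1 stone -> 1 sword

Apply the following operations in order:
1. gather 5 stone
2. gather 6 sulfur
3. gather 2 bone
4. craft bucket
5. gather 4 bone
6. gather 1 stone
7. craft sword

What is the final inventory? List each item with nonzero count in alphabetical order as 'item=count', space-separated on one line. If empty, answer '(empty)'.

Answer: bone=1 stone=2 sulfur=2 sword=1

Derivation:
After 1 (gather 5 stone): stone=5
After 2 (gather 6 sulfur): stone=5 sulfur=6
After 3 (gather 2 bone): bone=2 stone=5 sulfur=6
After 4 (craft bucket): bone=1 bucket=3 stone=2 sulfur=2
After 5 (gather 4 bone): bone=5 bucket=3 stone=2 sulfur=2
After 6 (gather 1 stone): bone=5 bucket=3 stone=3 sulfur=2
After 7 (craft sword): bone=1 stone=2 sulfur=2 sword=1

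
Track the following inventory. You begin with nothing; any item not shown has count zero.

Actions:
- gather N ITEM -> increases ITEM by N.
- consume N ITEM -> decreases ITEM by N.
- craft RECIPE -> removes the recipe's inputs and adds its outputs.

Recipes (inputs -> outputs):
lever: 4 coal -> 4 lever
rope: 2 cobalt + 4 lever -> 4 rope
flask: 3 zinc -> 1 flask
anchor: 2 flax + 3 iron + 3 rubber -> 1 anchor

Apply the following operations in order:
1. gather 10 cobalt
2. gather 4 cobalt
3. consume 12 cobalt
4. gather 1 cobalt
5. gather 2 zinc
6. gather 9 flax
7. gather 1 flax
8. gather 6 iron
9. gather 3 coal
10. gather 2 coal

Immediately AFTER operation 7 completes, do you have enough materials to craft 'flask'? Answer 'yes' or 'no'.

Answer: no

Derivation:
After 1 (gather 10 cobalt): cobalt=10
After 2 (gather 4 cobalt): cobalt=14
After 3 (consume 12 cobalt): cobalt=2
After 4 (gather 1 cobalt): cobalt=3
After 5 (gather 2 zinc): cobalt=3 zinc=2
After 6 (gather 9 flax): cobalt=3 flax=9 zinc=2
After 7 (gather 1 flax): cobalt=3 flax=10 zinc=2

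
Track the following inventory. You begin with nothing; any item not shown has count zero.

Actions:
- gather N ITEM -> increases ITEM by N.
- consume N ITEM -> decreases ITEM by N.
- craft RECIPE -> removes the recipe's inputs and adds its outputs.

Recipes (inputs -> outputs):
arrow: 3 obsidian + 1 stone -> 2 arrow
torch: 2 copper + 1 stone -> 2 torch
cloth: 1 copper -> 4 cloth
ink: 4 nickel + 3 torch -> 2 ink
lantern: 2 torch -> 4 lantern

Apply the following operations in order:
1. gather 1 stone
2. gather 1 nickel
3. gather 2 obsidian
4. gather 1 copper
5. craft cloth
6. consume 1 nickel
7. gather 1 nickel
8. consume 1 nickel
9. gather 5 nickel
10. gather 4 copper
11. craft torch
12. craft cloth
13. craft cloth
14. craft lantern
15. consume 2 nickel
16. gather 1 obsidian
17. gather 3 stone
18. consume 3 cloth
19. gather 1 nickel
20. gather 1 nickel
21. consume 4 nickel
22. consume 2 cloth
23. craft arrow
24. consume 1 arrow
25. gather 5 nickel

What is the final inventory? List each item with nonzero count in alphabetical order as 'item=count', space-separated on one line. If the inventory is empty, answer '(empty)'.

Answer: arrow=1 cloth=7 lantern=4 nickel=6 stone=2

Derivation:
After 1 (gather 1 stone): stone=1
After 2 (gather 1 nickel): nickel=1 stone=1
After 3 (gather 2 obsidian): nickel=1 obsidian=2 stone=1
After 4 (gather 1 copper): copper=1 nickel=1 obsidian=2 stone=1
After 5 (craft cloth): cloth=4 nickel=1 obsidian=2 stone=1
After 6 (consume 1 nickel): cloth=4 obsidian=2 stone=1
After 7 (gather 1 nickel): cloth=4 nickel=1 obsidian=2 stone=1
After 8 (consume 1 nickel): cloth=4 obsidian=2 stone=1
After 9 (gather 5 nickel): cloth=4 nickel=5 obsidian=2 stone=1
After 10 (gather 4 copper): cloth=4 copper=4 nickel=5 obsidian=2 stone=1
After 11 (craft torch): cloth=4 copper=2 nickel=5 obsidian=2 torch=2
After 12 (craft cloth): cloth=8 copper=1 nickel=5 obsidian=2 torch=2
After 13 (craft cloth): cloth=12 nickel=5 obsidian=2 torch=2
After 14 (craft lantern): cloth=12 lantern=4 nickel=5 obsidian=2
After 15 (consume 2 nickel): cloth=12 lantern=4 nickel=3 obsidian=2
After 16 (gather 1 obsidian): cloth=12 lantern=4 nickel=3 obsidian=3
After 17 (gather 3 stone): cloth=12 lantern=4 nickel=3 obsidian=3 stone=3
After 18 (consume 3 cloth): cloth=9 lantern=4 nickel=3 obsidian=3 stone=3
After 19 (gather 1 nickel): cloth=9 lantern=4 nickel=4 obsidian=3 stone=3
After 20 (gather 1 nickel): cloth=9 lantern=4 nickel=5 obsidian=3 stone=3
After 21 (consume 4 nickel): cloth=9 lantern=4 nickel=1 obsidian=3 stone=3
After 22 (consume 2 cloth): cloth=7 lantern=4 nickel=1 obsidian=3 stone=3
After 23 (craft arrow): arrow=2 cloth=7 lantern=4 nickel=1 stone=2
After 24 (consume 1 arrow): arrow=1 cloth=7 lantern=4 nickel=1 stone=2
After 25 (gather 5 nickel): arrow=1 cloth=7 lantern=4 nickel=6 stone=2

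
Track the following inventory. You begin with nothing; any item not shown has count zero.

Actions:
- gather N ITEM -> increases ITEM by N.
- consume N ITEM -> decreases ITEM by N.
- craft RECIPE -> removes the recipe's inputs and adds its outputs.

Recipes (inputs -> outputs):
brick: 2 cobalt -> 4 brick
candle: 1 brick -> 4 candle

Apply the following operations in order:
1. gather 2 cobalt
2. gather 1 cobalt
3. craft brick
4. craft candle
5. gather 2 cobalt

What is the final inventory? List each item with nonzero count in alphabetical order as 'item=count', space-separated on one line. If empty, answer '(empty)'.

Answer: brick=3 candle=4 cobalt=3

Derivation:
After 1 (gather 2 cobalt): cobalt=2
After 2 (gather 1 cobalt): cobalt=3
After 3 (craft brick): brick=4 cobalt=1
After 4 (craft candle): brick=3 candle=4 cobalt=1
After 5 (gather 2 cobalt): brick=3 candle=4 cobalt=3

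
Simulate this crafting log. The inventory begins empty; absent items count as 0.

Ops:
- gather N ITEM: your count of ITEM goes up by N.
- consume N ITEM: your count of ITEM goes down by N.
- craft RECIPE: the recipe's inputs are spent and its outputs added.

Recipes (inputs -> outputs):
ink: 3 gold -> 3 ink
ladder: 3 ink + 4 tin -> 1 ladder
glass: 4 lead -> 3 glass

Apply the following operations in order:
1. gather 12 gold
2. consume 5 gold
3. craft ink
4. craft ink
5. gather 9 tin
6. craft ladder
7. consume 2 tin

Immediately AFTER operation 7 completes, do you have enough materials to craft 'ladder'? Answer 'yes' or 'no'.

After 1 (gather 12 gold): gold=12
After 2 (consume 5 gold): gold=7
After 3 (craft ink): gold=4 ink=3
After 4 (craft ink): gold=1 ink=6
After 5 (gather 9 tin): gold=1 ink=6 tin=9
After 6 (craft ladder): gold=1 ink=3 ladder=1 tin=5
After 7 (consume 2 tin): gold=1 ink=3 ladder=1 tin=3

Answer: no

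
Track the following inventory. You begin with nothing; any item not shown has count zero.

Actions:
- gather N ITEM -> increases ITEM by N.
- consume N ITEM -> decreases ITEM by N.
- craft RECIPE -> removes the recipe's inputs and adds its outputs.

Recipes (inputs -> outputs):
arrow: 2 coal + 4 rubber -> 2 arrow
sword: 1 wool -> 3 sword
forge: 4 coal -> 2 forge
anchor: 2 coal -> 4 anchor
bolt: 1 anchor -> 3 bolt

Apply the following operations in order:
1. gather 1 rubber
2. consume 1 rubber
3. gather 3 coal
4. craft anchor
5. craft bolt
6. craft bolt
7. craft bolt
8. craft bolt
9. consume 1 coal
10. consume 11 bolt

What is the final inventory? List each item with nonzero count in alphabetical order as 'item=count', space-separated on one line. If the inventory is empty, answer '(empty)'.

After 1 (gather 1 rubber): rubber=1
After 2 (consume 1 rubber): (empty)
After 3 (gather 3 coal): coal=3
After 4 (craft anchor): anchor=4 coal=1
After 5 (craft bolt): anchor=3 bolt=3 coal=1
After 6 (craft bolt): anchor=2 bolt=6 coal=1
After 7 (craft bolt): anchor=1 bolt=9 coal=1
After 8 (craft bolt): bolt=12 coal=1
After 9 (consume 1 coal): bolt=12
After 10 (consume 11 bolt): bolt=1

Answer: bolt=1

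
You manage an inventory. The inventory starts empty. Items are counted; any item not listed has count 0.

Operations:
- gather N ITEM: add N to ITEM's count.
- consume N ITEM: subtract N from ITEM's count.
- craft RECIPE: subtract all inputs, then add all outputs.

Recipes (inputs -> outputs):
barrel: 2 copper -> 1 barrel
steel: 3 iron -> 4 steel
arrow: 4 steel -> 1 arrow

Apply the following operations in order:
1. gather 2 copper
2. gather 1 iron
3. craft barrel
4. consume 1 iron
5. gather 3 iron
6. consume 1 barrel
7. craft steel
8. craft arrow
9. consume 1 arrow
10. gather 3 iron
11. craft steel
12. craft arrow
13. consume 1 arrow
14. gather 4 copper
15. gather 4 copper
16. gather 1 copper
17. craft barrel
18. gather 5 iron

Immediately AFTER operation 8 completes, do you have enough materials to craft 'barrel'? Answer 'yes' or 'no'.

After 1 (gather 2 copper): copper=2
After 2 (gather 1 iron): copper=2 iron=1
After 3 (craft barrel): barrel=1 iron=1
After 4 (consume 1 iron): barrel=1
After 5 (gather 3 iron): barrel=1 iron=3
After 6 (consume 1 barrel): iron=3
After 7 (craft steel): steel=4
After 8 (craft arrow): arrow=1

Answer: no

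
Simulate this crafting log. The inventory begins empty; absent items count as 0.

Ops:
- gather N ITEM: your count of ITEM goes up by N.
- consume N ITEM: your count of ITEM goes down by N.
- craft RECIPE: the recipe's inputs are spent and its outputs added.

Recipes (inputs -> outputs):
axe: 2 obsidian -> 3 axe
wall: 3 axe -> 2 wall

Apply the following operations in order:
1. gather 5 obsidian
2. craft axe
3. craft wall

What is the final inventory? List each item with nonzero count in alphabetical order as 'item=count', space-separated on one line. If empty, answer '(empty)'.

Answer: obsidian=3 wall=2

Derivation:
After 1 (gather 5 obsidian): obsidian=5
After 2 (craft axe): axe=3 obsidian=3
After 3 (craft wall): obsidian=3 wall=2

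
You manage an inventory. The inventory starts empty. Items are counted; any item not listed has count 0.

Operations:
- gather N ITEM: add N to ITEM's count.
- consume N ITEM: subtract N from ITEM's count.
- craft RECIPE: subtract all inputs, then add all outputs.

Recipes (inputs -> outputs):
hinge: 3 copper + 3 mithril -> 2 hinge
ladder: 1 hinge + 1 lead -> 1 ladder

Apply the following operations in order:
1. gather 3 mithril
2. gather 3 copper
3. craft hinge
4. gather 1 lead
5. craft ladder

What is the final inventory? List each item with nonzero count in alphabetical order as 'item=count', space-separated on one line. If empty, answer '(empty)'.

Answer: hinge=1 ladder=1

Derivation:
After 1 (gather 3 mithril): mithril=3
After 2 (gather 3 copper): copper=3 mithril=3
After 3 (craft hinge): hinge=2
After 4 (gather 1 lead): hinge=2 lead=1
After 5 (craft ladder): hinge=1 ladder=1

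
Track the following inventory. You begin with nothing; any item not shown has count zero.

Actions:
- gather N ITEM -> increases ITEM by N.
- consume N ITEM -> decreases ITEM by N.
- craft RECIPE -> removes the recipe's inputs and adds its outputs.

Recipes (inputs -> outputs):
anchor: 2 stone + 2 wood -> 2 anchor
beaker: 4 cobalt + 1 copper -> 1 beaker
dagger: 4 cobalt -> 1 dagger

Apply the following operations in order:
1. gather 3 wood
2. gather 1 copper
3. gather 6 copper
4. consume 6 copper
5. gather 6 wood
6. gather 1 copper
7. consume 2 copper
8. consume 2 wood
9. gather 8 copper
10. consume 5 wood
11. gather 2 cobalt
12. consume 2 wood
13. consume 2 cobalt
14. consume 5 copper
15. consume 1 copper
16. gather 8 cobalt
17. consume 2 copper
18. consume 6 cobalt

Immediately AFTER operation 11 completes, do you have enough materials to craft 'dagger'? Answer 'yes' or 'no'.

Answer: no

Derivation:
After 1 (gather 3 wood): wood=3
After 2 (gather 1 copper): copper=1 wood=3
After 3 (gather 6 copper): copper=7 wood=3
After 4 (consume 6 copper): copper=1 wood=3
After 5 (gather 6 wood): copper=1 wood=9
After 6 (gather 1 copper): copper=2 wood=9
After 7 (consume 2 copper): wood=9
After 8 (consume 2 wood): wood=7
After 9 (gather 8 copper): copper=8 wood=7
After 10 (consume 5 wood): copper=8 wood=2
After 11 (gather 2 cobalt): cobalt=2 copper=8 wood=2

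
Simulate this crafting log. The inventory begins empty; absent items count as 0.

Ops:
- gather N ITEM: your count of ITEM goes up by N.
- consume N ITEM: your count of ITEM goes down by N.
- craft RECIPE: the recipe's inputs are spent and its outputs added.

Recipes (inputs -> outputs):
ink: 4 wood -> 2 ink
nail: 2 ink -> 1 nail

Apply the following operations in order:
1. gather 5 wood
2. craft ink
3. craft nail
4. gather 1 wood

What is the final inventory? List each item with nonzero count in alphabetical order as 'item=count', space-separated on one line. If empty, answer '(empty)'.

After 1 (gather 5 wood): wood=5
After 2 (craft ink): ink=2 wood=1
After 3 (craft nail): nail=1 wood=1
After 4 (gather 1 wood): nail=1 wood=2

Answer: nail=1 wood=2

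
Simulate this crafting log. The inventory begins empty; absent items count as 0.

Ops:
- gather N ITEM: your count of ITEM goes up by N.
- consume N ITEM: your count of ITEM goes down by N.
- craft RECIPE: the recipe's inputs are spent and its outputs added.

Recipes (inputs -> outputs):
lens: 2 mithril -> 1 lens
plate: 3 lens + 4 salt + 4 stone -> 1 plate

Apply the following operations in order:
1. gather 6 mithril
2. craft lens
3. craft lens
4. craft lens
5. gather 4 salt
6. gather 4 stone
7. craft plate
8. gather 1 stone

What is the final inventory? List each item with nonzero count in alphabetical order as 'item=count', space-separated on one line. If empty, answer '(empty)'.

Answer: plate=1 stone=1

Derivation:
After 1 (gather 6 mithril): mithril=6
After 2 (craft lens): lens=1 mithril=4
After 3 (craft lens): lens=2 mithril=2
After 4 (craft lens): lens=3
After 5 (gather 4 salt): lens=3 salt=4
After 6 (gather 4 stone): lens=3 salt=4 stone=4
After 7 (craft plate): plate=1
After 8 (gather 1 stone): plate=1 stone=1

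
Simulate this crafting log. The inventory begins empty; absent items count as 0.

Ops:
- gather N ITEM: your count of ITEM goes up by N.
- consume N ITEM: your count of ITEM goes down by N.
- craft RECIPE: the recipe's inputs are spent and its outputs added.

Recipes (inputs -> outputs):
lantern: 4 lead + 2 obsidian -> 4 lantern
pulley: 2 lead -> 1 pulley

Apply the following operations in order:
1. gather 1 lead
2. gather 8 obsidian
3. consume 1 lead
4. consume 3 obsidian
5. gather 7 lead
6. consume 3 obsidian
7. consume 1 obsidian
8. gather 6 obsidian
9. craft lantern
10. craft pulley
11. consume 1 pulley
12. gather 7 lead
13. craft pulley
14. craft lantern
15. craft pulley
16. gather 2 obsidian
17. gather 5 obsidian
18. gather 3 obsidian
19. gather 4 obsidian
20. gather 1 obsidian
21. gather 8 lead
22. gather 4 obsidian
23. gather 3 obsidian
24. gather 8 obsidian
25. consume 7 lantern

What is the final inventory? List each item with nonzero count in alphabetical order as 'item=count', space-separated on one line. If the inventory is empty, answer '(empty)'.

After 1 (gather 1 lead): lead=1
After 2 (gather 8 obsidian): lead=1 obsidian=8
After 3 (consume 1 lead): obsidian=8
After 4 (consume 3 obsidian): obsidian=5
After 5 (gather 7 lead): lead=7 obsidian=5
After 6 (consume 3 obsidian): lead=7 obsidian=2
After 7 (consume 1 obsidian): lead=7 obsidian=1
After 8 (gather 6 obsidian): lead=7 obsidian=7
After 9 (craft lantern): lantern=4 lead=3 obsidian=5
After 10 (craft pulley): lantern=4 lead=1 obsidian=5 pulley=1
After 11 (consume 1 pulley): lantern=4 lead=1 obsidian=5
After 12 (gather 7 lead): lantern=4 lead=8 obsidian=5
After 13 (craft pulley): lantern=4 lead=6 obsidian=5 pulley=1
After 14 (craft lantern): lantern=8 lead=2 obsidian=3 pulley=1
After 15 (craft pulley): lantern=8 obsidian=3 pulley=2
After 16 (gather 2 obsidian): lantern=8 obsidian=5 pulley=2
After 17 (gather 5 obsidian): lantern=8 obsidian=10 pulley=2
After 18 (gather 3 obsidian): lantern=8 obsidian=13 pulley=2
After 19 (gather 4 obsidian): lantern=8 obsidian=17 pulley=2
After 20 (gather 1 obsidian): lantern=8 obsidian=18 pulley=2
After 21 (gather 8 lead): lantern=8 lead=8 obsidian=18 pulley=2
After 22 (gather 4 obsidian): lantern=8 lead=8 obsidian=22 pulley=2
After 23 (gather 3 obsidian): lantern=8 lead=8 obsidian=25 pulley=2
After 24 (gather 8 obsidian): lantern=8 lead=8 obsidian=33 pulley=2
After 25 (consume 7 lantern): lantern=1 lead=8 obsidian=33 pulley=2

Answer: lantern=1 lead=8 obsidian=33 pulley=2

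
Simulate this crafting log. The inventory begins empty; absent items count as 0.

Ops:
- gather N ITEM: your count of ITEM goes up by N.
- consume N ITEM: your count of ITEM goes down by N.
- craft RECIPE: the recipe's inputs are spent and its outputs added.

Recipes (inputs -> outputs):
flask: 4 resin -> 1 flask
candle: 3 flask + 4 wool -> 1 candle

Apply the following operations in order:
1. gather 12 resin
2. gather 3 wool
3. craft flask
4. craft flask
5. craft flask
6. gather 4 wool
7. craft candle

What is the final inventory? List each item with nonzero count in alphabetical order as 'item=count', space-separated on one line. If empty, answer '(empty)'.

Answer: candle=1 wool=3

Derivation:
After 1 (gather 12 resin): resin=12
After 2 (gather 3 wool): resin=12 wool=3
After 3 (craft flask): flask=1 resin=8 wool=3
After 4 (craft flask): flask=2 resin=4 wool=3
After 5 (craft flask): flask=3 wool=3
After 6 (gather 4 wool): flask=3 wool=7
After 7 (craft candle): candle=1 wool=3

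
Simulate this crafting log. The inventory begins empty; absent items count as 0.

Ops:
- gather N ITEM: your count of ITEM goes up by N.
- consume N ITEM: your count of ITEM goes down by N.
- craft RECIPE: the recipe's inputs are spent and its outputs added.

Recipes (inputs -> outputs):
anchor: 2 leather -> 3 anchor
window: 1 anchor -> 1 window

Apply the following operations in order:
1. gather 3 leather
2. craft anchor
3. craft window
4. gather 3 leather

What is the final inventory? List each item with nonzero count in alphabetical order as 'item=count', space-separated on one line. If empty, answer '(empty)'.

After 1 (gather 3 leather): leather=3
After 2 (craft anchor): anchor=3 leather=1
After 3 (craft window): anchor=2 leather=1 window=1
After 4 (gather 3 leather): anchor=2 leather=4 window=1

Answer: anchor=2 leather=4 window=1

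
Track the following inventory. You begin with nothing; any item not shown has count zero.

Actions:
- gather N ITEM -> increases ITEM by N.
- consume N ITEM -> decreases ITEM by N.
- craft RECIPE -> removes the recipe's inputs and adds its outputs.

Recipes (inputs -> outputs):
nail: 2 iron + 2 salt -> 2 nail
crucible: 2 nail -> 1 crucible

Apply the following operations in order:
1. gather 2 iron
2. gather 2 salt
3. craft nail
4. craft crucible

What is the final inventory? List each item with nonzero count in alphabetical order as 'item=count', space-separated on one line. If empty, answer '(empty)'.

After 1 (gather 2 iron): iron=2
After 2 (gather 2 salt): iron=2 salt=2
After 3 (craft nail): nail=2
After 4 (craft crucible): crucible=1

Answer: crucible=1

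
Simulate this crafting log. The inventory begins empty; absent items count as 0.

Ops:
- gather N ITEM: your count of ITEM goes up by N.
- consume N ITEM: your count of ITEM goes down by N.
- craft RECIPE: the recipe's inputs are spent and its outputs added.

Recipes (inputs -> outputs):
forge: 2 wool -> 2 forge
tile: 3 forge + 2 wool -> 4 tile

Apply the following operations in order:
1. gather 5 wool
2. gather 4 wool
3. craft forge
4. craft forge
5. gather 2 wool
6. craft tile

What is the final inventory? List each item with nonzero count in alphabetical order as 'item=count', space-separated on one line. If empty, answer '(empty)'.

After 1 (gather 5 wool): wool=5
After 2 (gather 4 wool): wool=9
After 3 (craft forge): forge=2 wool=7
After 4 (craft forge): forge=4 wool=5
After 5 (gather 2 wool): forge=4 wool=7
After 6 (craft tile): forge=1 tile=4 wool=5

Answer: forge=1 tile=4 wool=5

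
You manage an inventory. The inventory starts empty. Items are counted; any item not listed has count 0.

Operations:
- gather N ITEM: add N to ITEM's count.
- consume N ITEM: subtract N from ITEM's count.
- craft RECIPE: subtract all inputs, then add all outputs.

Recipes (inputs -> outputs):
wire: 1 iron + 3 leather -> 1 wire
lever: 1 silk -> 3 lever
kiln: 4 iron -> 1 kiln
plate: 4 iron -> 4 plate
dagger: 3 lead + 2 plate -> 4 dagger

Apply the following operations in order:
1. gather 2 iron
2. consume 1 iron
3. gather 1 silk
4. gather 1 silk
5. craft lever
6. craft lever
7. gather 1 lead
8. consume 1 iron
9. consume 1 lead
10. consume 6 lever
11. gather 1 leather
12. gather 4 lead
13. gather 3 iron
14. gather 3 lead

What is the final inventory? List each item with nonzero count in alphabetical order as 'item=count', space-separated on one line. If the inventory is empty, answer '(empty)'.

After 1 (gather 2 iron): iron=2
After 2 (consume 1 iron): iron=1
After 3 (gather 1 silk): iron=1 silk=1
After 4 (gather 1 silk): iron=1 silk=2
After 5 (craft lever): iron=1 lever=3 silk=1
After 6 (craft lever): iron=1 lever=6
After 7 (gather 1 lead): iron=1 lead=1 lever=6
After 8 (consume 1 iron): lead=1 lever=6
After 9 (consume 1 lead): lever=6
After 10 (consume 6 lever): (empty)
After 11 (gather 1 leather): leather=1
After 12 (gather 4 lead): lead=4 leather=1
After 13 (gather 3 iron): iron=3 lead=4 leather=1
After 14 (gather 3 lead): iron=3 lead=7 leather=1

Answer: iron=3 lead=7 leather=1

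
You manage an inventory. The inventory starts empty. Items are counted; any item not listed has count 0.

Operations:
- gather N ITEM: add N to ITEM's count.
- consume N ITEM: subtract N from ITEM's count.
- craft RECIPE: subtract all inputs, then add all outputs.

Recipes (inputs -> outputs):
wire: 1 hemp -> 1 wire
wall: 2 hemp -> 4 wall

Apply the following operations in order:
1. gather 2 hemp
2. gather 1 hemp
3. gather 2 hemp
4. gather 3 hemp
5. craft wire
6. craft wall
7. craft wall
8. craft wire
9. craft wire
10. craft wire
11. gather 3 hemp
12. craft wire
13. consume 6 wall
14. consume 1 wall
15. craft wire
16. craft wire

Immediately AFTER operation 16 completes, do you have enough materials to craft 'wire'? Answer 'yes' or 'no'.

Answer: no

Derivation:
After 1 (gather 2 hemp): hemp=2
After 2 (gather 1 hemp): hemp=3
After 3 (gather 2 hemp): hemp=5
After 4 (gather 3 hemp): hemp=8
After 5 (craft wire): hemp=7 wire=1
After 6 (craft wall): hemp=5 wall=4 wire=1
After 7 (craft wall): hemp=3 wall=8 wire=1
After 8 (craft wire): hemp=2 wall=8 wire=2
After 9 (craft wire): hemp=1 wall=8 wire=3
After 10 (craft wire): wall=8 wire=4
After 11 (gather 3 hemp): hemp=3 wall=8 wire=4
After 12 (craft wire): hemp=2 wall=8 wire=5
After 13 (consume 6 wall): hemp=2 wall=2 wire=5
After 14 (consume 1 wall): hemp=2 wall=1 wire=5
After 15 (craft wire): hemp=1 wall=1 wire=6
After 16 (craft wire): wall=1 wire=7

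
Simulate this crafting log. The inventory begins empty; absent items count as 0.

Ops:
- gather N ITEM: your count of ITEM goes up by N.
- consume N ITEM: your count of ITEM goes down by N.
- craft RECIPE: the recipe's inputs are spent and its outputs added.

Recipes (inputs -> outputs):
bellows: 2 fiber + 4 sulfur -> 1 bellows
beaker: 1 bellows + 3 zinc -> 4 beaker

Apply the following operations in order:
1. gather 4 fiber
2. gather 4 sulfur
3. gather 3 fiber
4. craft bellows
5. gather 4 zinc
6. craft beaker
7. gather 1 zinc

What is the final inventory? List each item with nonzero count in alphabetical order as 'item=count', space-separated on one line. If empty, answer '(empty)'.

After 1 (gather 4 fiber): fiber=4
After 2 (gather 4 sulfur): fiber=4 sulfur=4
After 3 (gather 3 fiber): fiber=7 sulfur=4
After 4 (craft bellows): bellows=1 fiber=5
After 5 (gather 4 zinc): bellows=1 fiber=5 zinc=4
After 6 (craft beaker): beaker=4 fiber=5 zinc=1
After 7 (gather 1 zinc): beaker=4 fiber=5 zinc=2

Answer: beaker=4 fiber=5 zinc=2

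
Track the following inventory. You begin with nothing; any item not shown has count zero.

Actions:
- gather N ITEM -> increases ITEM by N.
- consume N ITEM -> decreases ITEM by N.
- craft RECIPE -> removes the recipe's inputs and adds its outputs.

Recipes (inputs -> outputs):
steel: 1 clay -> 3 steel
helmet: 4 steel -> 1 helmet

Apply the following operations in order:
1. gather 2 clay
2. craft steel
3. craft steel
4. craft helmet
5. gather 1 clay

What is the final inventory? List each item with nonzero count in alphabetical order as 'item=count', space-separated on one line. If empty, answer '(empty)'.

After 1 (gather 2 clay): clay=2
After 2 (craft steel): clay=1 steel=3
After 3 (craft steel): steel=6
After 4 (craft helmet): helmet=1 steel=2
After 5 (gather 1 clay): clay=1 helmet=1 steel=2

Answer: clay=1 helmet=1 steel=2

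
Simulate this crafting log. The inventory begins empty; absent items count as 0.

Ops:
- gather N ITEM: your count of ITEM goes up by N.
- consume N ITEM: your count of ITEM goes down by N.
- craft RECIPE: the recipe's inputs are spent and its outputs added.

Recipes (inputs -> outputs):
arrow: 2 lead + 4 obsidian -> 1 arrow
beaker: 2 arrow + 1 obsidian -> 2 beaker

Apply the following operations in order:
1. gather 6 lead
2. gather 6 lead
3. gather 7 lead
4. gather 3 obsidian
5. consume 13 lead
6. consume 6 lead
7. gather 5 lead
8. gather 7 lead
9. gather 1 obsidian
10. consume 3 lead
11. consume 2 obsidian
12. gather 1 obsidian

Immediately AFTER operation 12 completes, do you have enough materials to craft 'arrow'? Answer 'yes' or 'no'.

Answer: no

Derivation:
After 1 (gather 6 lead): lead=6
After 2 (gather 6 lead): lead=12
After 3 (gather 7 lead): lead=19
After 4 (gather 3 obsidian): lead=19 obsidian=3
After 5 (consume 13 lead): lead=6 obsidian=3
After 6 (consume 6 lead): obsidian=3
After 7 (gather 5 lead): lead=5 obsidian=3
After 8 (gather 7 lead): lead=12 obsidian=3
After 9 (gather 1 obsidian): lead=12 obsidian=4
After 10 (consume 3 lead): lead=9 obsidian=4
After 11 (consume 2 obsidian): lead=9 obsidian=2
After 12 (gather 1 obsidian): lead=9 obsidian=3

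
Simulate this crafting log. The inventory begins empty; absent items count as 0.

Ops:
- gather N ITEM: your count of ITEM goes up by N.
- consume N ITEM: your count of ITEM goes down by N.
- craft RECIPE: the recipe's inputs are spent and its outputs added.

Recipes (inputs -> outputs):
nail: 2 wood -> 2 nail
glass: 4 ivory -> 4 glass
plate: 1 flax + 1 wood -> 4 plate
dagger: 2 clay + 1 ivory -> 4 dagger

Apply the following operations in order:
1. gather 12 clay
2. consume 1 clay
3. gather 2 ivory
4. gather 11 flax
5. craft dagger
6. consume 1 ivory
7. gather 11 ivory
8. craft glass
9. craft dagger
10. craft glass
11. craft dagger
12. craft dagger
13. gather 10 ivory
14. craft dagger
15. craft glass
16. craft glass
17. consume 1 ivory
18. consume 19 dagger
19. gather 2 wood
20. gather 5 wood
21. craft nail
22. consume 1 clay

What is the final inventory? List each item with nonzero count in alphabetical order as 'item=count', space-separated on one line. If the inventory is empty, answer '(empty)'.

Answer: dagger=1 flax=11 glass=16 nail=2 wood=5

Derivation:
After 1 (gather 12 clay): clay=12
After 2 (consume 1 clay): clay=11
After 3 (gather 2 ivory): clay=11 ivory=2
After 4 (gather 11 flax): clay=11 flax=11 ivory=2
After 5 (craft dagger): clay=9 dagger=4 flax=11 ivory=1
After 6 (consume 1 ivory): clay=9 dagger=4 flax=11
After 7 (gather 11 ivory): clay=9 dagger=4 flax=11 ivory=11
After 8 (craft glass): clay=9 dagger=4 flax=11 glass=4 ivory=7
After 9 (craft dagger): clay=7 dagger=8 flax=11 glass=4 ivory=6
After 10 (craft glass): clay=7 dagger=8 flax=11 glass=8 ivory=2
After 11 (craft dagger): clay=5 dagger=12 flax=11 glass=8 ivory=1
After 12 (craft dagger): clay=3 dagger=16 flax=11 glass=8
After 13 (gather 10 ivory): clay=3 dagger=16 flax=11 glass=8 ivory=10
After 14 (craft dagger): clay=1 dagger=20 flax=11 glass=8 ivory=9
After 15 (craft glass): clay=1 dagger=20 flax=11 glass=12 ivory=5
After 16 (craft glass): clay=1 dagger=20 flax=11 glass=16 ivory=1
After 17 (consume 1 ivory): clay=1 dagger=20 flax=11 glass=16
After 18 (consume 19 dagger): clay=1 dagger=1 flax=11 glass=16
After 19 (gather 2 wood): clay=1 dagger=1 flax=11 glass=16 wood=2
After 20 (gather 5 wood): clay=1 dagger=1 flax=11 glass=16 wood=7
After 21 (craft nail): clay=1 dagger=1 flax=11 glass=16 nail=2 wood=5
After 22 (consume 1 clay): dagger=1 flax=11 glass=16 nail=2 wood=5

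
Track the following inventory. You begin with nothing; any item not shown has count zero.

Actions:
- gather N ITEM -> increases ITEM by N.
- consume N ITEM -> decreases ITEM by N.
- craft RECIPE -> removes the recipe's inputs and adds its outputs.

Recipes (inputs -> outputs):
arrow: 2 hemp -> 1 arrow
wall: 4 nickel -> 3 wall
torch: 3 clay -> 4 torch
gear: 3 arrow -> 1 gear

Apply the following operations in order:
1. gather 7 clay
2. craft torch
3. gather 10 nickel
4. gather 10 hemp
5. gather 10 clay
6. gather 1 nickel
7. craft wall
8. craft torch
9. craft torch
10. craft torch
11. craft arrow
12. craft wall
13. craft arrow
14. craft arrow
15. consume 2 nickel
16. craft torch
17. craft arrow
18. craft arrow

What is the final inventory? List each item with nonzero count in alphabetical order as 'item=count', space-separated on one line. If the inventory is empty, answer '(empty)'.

After 1 (gather 7 clay): clay=7
After 2 (craft torch): clay=4 torch=4
After 3 (gather 10 nickel): clay=4 nickel=10 torch=4
After 4 (gather 10 hemp): clay=4 hemp=10 nickel=10 torch=4
After 5 (gather 10 clay): clay=14 hemp=10 nickel=10 torch=4
After 6 (gather 1 nickel): clay=14 hemp=10 nickel=11 torch=4
After 7 (craft wall): clay=14 hemp=10 nickel=7 torch=4 wall=3
After 8 (craft torch): clay=11 hemp=10 nickel=7 torch=8 wall=3
After 9 (craft torch): clay=8 hemp=10 nickel=7 torch=12 wall=3
After 10 (craft torch): clay=5 hemp=10 nickel=7 torch=16 wall=3
After 11 (craft arrow): arrow=1 clay=5 hemp=8 nickel=7 torch=16 wall=3
After 12 (craft wall): arrow=1 clay=5 hemp=8 nickel=3 torch=16 wall=6
After 13 (craft arrow): arrow=2 clay=5 hemp=6 nickel=3 torch=16 wall=6
After 14 (craft arrow): arrow=3 clay=5 hemp=4 nickel=3 torch=16 wall=6
After 15 (consume 2 nickel): arrow=3 clay=5 hemp=4 nickel=1 torch=16 wall=6
After 16 (craft torch): arrow=3 clay=2 hemp=4 nickel=1 torch=20 wall=6
After 17 (craft arrow): arrow=4 clay=2 hemp=2 nickel=1 torch=20 wall=6
After 18 (craft arrow): arrow=5 clay=2 nickel=1 torch=20 wall=6

Answer: arrow=5 clay=2 nickel=1 torch=20 wall=6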